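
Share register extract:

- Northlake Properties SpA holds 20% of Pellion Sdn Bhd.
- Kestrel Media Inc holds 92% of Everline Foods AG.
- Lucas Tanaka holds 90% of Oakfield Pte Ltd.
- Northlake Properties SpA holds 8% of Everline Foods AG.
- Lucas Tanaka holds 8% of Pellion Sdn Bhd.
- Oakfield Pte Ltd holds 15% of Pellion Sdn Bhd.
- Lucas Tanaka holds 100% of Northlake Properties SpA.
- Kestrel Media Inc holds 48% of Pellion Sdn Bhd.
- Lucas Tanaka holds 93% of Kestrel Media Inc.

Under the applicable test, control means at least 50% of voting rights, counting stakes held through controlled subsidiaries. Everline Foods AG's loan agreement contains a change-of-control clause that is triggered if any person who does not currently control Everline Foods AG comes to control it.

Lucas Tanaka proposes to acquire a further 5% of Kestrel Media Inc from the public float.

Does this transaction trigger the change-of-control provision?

No

The purchase changes only Lucas's holdings, so Lucas is the only person who could newly come to control Everline.
Lucas holds 93% of Kestrel, so Lucas controls Kestrel.
Lucas holds 100% of Northlake, so Lucas controls Northlake.
Northlake and Kestrel together hold 8% + 92% = 100% of Everline, so Lucas controls Everline.
So Lucas already controls Everline before the transaction.
After the purchase, Lucas's direct stake in Kestrel rises to 93% + 5% = 98%.
Lucas controlled Everline already, so this is not a new person acquiring control; every other person's position is unchanged or reduced.
No new person acquires control, so the clause is not triggered.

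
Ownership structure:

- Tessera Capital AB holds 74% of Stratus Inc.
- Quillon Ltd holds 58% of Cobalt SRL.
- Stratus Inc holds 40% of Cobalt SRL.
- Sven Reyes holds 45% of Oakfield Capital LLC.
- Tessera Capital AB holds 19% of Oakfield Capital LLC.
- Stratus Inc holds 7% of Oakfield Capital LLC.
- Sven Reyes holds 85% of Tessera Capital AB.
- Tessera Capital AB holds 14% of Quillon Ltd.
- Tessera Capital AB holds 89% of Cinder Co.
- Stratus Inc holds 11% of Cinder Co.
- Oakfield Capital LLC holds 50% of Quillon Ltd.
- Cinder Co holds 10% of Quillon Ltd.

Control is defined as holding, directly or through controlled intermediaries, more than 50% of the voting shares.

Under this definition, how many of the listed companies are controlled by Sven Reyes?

6

Sven holds 85% of Tessera, so Sven controls Tessera.
Tessera holds 74% of Stratus, so Sven controls Stratus.
Stratus and Tessera together hold 11% + 89% = 100% of Cinder, so Sven controls Cinder.
Stratus and Sven and Tessera together hold 7% + 45% + 19% = 71% of Oakfield, so Sven controls Oakfield.
Tessera and Oakfield and Cinder together hold 14% + 50% + 10% = 74% of Quillon, so Sven controls Quillon.
Stratus and Quillon together hold 40% + 58% = 98% of Cobalt, so Sven controls Cobalt.
Sven controls 6 companies.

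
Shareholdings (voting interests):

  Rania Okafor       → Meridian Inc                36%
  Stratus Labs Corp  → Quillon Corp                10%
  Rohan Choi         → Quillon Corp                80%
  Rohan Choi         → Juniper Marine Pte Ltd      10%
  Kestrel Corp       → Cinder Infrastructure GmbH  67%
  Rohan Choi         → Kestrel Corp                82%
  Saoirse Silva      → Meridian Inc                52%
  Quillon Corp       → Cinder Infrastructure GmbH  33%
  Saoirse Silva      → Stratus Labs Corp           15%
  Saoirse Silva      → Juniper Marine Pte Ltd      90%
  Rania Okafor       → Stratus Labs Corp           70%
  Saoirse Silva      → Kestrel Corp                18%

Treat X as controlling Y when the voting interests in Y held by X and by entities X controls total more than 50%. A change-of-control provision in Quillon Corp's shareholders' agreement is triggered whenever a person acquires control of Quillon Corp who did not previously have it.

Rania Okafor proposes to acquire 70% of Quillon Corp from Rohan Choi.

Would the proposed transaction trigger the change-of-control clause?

The purchase adds only to Rania's holdings (Rohan's stake shrinks), so Rania is the only person who could newly come to control Quillon.
Rania holds 70% of Stratus, so Rania controls Stratus.
In Quillon, Rania's side holds only 10%, not > 50%.
So before the transaction, Rania does not control Quillon.
After the purchase, Rania holds 70% of Quillon directly, and Rohan's stake falls to 10%.
Stratus and Rania together hold 10% + 70% = 80% of Quillon, so Rania controls Quillon.
Rania did not control Quillon before and does after, so the clause is triggered.

Yes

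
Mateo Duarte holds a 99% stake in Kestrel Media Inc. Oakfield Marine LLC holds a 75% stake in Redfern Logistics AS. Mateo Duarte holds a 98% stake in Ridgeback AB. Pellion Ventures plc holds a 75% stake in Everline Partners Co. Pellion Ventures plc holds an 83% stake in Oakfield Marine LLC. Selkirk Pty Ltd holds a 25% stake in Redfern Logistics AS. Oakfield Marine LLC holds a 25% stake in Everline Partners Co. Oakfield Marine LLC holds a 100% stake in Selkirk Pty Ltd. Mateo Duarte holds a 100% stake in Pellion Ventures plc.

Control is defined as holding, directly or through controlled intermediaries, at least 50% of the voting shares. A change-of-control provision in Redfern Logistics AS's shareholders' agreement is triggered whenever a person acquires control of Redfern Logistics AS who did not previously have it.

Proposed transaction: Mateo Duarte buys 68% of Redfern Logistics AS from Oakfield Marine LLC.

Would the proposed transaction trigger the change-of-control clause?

No

The purchase adds only to Mateo's holdings (Oakfield's stake shrinks), so Mateo is the only person who could newly come to control Redfern.
Mateo holds 100% of Pellion, so Mateo controls Pellion.
Pellion holds 83% of Oakfield, so Mateo controls Oakfield.
Oakfield holds 100% of Selkirk, so Mateo controls Selkirk.
Oakfield and Selkirk together hold 75% + 25% = 100% of Redfern, so Mateo controls Redfern.
So Mateo already controls Redfern before the transaction.
After the purchase, Mateo holds 68% of Redfern directly, and Oakfield's stake falls to 7%.
Mateo controlled Redfern already, so this is not a new person acquiring control; every other person's position is unchanged or reduced.
No new person acquires control, so the clause is not triggered.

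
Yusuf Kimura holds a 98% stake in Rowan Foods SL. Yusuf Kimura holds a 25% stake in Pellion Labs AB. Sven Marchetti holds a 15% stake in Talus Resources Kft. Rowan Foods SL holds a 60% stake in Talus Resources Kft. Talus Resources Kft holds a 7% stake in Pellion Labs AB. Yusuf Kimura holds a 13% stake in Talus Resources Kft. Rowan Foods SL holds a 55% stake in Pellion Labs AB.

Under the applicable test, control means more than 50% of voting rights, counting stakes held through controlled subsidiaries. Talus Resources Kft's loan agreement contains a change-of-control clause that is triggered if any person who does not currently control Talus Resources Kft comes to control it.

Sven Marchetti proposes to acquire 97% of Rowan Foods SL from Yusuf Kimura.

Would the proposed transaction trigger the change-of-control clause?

Yes

The purchase adds only to Sven's holdings (Yusuf's stake shrinks), so Sven is the only person who could newly come to control Talus.
Sven's largest direct stake is 15% in Talus, which does not meet the threshold, so Sven controls no company.
In Talus, Sven's side holds only 15%, not > 50%.
So before the transaction, Sven does not control Talus.
After the purchase, Sven holds 97% of Rowan directly, and Yusuf's stake falls to 1%.
Sven holds 97% of Rowan, so Sven controls Rowan.
Sven and Rowan together hold 15% + 60% = 75% of Talus, so Sven controls Talus.
Sven did not control Talus before and does after, so the clause is triggered.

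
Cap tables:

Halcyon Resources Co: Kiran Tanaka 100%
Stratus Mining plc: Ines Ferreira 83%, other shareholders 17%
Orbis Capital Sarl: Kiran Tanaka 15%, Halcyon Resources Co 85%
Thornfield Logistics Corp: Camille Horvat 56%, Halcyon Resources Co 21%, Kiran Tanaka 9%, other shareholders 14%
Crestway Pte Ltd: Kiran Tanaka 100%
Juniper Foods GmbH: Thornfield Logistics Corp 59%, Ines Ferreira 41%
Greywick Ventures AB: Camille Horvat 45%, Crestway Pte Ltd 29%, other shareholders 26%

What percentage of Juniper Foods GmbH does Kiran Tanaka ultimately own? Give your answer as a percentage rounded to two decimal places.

17.70%

Kiran reaches Juniper along 2 paths.
Via Halcyon → Thornfield: 100% × 21% × 59% = 12.39%.
Via Thornfield: 9% × 59% = 5.31%.
Total: 12.39% + 5.31% = 17.7%.
Rounded: 17.70%.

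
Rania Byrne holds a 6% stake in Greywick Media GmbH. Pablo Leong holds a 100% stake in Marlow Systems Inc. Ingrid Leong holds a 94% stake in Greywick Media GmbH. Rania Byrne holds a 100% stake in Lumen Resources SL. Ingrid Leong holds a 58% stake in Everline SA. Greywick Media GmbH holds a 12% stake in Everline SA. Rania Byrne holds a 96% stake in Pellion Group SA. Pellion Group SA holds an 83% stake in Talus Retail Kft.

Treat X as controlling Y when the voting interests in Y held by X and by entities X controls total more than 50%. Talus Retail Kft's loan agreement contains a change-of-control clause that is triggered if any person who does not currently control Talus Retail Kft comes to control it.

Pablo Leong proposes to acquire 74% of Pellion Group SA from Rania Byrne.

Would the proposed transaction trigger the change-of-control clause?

The purchase adds only to Pablo's holdings (Rania's stake shrinks), so Pablo is the only person who could newly come to control Talus.
Pablo holds 100% of Marlow, so Pablo controls Marlow.
Neither Pablo nor any entity Pablo controls holds any voting interest in Talus.
So before the transaction, Pablo does not control Talus.
After the purchase, Pablo holds 74% of Pellion directly, and Rania's stake falls to 22%.
Pablo holds 74% of Pellion, so Pablo controls Pellion.
Pellion holds 83% of Talus, so Pablo controls Talus.
Pablo did not control Talus before and does after, so the clause is triggered.

Yes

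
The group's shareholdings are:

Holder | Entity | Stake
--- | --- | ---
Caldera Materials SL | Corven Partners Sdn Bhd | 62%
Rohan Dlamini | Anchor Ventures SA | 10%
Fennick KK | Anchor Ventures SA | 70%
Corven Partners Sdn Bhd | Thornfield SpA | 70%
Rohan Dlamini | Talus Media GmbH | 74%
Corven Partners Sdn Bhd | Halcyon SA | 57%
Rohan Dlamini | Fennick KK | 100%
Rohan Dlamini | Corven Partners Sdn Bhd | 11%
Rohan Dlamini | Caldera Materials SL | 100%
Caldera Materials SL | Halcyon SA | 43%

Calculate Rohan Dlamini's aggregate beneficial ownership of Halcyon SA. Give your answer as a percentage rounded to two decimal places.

84.61%

Rohan reaches Halcyon along 3 paths.
Via Caldera → Corven: 100% × 62% × 57% = 35.34%.
Via Corven: 11% × 57% = 6.27%.
Via Caldera: 100% × 43% = 43%.
Total: 35.34% + 6.27% + 43% = 84.61%.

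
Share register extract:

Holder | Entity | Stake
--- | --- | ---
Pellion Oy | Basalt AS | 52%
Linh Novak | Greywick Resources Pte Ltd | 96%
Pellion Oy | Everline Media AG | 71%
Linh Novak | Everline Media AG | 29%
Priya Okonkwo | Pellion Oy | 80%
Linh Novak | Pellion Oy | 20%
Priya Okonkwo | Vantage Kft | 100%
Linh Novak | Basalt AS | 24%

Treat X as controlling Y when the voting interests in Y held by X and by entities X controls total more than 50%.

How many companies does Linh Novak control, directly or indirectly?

1

Linh holds 96% of Greywick, so Linh controls Greywick.
No other company's threshold is met.
Linh controls 1 company.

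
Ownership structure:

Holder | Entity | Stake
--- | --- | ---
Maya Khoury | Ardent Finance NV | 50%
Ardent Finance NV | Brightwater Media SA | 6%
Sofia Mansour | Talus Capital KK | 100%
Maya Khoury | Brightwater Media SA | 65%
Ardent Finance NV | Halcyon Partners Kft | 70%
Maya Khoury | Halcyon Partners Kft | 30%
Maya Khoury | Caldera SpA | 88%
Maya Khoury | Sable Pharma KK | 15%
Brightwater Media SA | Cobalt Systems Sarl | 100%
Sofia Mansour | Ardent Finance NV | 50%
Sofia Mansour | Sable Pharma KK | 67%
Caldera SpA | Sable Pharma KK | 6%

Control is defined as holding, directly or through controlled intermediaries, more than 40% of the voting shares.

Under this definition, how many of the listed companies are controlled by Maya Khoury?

Maya holds 88% of Caldera, so Maya controls Caldera.
Maya holds 50% of Ardent, so Maya controls Ardent.
Maya and Ardent together hold 65% + 6% = 71% of Brightwater, so Maya controls Brightwater.
Ardent and Maya together hold 70% + 30% = 100% of Halcyon, so Maya controls Halcyon.
Brightwater holds 100% of Cobalt, so Maya controls Cobalt.
No other company's threshold is met.
Maya controls 5 companies.

5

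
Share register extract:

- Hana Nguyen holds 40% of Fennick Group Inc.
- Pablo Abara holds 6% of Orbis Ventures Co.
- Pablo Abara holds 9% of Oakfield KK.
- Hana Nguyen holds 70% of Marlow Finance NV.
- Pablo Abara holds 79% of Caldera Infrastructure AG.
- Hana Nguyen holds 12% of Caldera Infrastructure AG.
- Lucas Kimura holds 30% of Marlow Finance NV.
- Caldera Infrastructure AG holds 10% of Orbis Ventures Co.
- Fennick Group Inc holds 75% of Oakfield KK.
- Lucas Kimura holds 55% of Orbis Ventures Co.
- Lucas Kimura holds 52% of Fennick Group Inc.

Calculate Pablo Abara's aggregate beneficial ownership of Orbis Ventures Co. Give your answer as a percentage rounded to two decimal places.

Pablo reaches Orbis along 2 paths.
Direct stake: 6% = 6%.
Via Caldera: 79% × 10% = 7.9%.
Total: 6% + 7.9% = 13.9%.
Rounded: 13.90%.

13.90%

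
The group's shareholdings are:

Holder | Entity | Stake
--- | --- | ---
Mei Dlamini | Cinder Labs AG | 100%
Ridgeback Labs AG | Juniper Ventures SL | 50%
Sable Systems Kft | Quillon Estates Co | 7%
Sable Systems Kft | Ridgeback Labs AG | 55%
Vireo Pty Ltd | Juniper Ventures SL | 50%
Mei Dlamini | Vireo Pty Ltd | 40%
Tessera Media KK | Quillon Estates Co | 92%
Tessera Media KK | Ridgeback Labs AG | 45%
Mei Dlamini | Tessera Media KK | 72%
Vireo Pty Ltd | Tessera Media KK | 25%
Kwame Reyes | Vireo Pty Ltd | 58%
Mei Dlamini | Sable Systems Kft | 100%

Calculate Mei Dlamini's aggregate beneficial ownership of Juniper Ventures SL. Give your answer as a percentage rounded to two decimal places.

Mei reaches Juniper along 4 paths.
Via Vireo: 40% × 50% = 20%.
Via Vireo → Tessera → Ridgeback: 40% × 25% × 45% × 50% = 2.25%.
Via Tessera → Ridgeback: 72% × 45% × 50% = 16.2%.
Via Sable → Ridgeback: 100% × 55% × 50% = 27.5%.
Total: 20% + 2.25% + 16.2% + 27.5% = 65.95%.

65.95%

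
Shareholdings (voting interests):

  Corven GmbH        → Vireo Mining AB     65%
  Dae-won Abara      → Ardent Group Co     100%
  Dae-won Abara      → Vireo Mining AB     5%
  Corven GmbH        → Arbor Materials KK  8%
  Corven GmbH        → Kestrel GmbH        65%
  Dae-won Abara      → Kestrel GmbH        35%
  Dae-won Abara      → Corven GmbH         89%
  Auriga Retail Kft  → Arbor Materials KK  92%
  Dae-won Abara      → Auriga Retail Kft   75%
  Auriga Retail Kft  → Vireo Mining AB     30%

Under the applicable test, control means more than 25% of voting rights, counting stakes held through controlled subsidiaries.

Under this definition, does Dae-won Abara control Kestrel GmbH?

Yes

Dae-won holds 89% of Corven, so Dae-won controls Corven.
Corven and Dae-won together hold 65% + 35% = 100% of Kestrel, so Dae-won controls Kestrel.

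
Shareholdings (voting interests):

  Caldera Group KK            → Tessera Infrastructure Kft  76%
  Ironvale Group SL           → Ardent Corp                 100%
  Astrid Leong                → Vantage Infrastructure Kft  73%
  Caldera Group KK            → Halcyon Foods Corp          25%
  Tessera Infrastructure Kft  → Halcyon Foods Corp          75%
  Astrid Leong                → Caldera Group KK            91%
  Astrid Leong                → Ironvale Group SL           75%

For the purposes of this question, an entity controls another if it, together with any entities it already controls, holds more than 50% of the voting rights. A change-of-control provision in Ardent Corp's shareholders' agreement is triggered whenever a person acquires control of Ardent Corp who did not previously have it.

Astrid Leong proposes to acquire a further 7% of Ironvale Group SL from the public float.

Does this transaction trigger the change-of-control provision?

No

The purchase changes only Astrid's holdings, so Astrid is the only person who could newly come to control Ardent.
Astrid holds 75% of Ironvale, so Astrid controls Ironvale.
Ironvale holds 100% of Ardent, so Astrid controls Ardent.
So Astrid already controls Ardent before the transaction.
After the purchase, Astrid's direct stake in Ironvale rises to 75% + 7% = 82%.
Astrid controlled Ardent already, so this is not a new person acquiring control; every other person's position is unchanged or reduced.
No new person acquires control, so the clause is not triggered.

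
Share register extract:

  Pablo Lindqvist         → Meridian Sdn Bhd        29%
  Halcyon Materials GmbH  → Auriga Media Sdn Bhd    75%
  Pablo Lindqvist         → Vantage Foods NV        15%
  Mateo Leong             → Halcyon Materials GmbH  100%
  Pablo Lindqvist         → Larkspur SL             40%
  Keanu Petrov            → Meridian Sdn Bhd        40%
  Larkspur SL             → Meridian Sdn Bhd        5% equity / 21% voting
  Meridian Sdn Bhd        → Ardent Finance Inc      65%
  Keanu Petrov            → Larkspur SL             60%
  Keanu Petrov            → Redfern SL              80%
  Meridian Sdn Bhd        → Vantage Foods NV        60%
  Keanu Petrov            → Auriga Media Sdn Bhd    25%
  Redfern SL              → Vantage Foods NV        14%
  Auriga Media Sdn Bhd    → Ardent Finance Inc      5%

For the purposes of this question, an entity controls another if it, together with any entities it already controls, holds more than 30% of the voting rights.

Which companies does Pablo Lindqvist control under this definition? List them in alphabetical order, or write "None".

Pablo holds 40% of Larkspur, so Pablo controls Larkspur.
Larkspur and Pablo together hold 21% + 29% = 50% of Meridian, so Pablo controls Meridian.
Meridian holds 65% of Ardent, so Pablo controls Ardent.
Meridian and Pablo together hold 60% + 15% = 75% of Vantage, so Pablo controls Vantage.
No other company's threshold is met.

Ardent Finance Inc, Larkspur SL, Meridian Sdn Bhd, Vantage Foods NV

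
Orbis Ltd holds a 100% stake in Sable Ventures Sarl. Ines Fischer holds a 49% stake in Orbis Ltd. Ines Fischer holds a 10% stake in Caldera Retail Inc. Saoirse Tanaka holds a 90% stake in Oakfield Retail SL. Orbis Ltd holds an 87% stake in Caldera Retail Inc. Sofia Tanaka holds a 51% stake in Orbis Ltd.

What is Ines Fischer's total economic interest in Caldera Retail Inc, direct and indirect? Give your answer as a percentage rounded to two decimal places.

Ines reaches Caldera along 2 paths.
Via Orbis: 49% × 87% = 42.63%.
Direct stake: 10% = 10%.
Total: 42.63% + 10% = 52.63%.

52.63%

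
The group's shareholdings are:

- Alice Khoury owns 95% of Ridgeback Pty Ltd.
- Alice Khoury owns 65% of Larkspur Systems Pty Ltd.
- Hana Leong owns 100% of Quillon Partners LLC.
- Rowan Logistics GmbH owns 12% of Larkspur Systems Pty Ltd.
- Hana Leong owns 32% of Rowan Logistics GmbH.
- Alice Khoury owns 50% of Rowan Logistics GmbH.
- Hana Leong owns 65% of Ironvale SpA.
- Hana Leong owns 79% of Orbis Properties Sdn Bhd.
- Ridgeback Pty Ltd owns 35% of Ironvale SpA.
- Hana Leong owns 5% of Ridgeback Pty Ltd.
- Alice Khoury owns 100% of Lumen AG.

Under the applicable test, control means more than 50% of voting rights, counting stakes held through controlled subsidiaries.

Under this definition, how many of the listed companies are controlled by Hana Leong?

3

Hana holds 79% of Orbis, so Hana controls Orbis.
Hana holds 100% of Quillon, so Hana controls Quillon.
Hana holds 65% of Ironvale, so Hana controls Ironvale.
No other company's threshold is met.
Hana controls 3 companies.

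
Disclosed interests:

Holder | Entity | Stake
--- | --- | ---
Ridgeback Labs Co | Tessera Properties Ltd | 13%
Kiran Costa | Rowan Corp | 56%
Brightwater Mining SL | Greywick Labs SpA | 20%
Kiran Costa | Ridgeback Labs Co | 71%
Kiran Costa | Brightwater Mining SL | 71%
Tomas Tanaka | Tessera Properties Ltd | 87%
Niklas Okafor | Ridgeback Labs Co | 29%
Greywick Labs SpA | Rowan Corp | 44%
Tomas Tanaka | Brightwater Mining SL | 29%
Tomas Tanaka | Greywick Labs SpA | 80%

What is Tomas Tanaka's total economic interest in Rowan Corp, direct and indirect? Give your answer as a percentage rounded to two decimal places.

37.75%

Tomas reaches Rowan along 2 paths.
Via Brightwater → Greywick: 29% × 20% × 44% = 2.552%.
Via Greywick: 80% × 44% = 35.2%.
Total: 2.552% + 35.2% = 37.752%.
Rounded: 37.75%.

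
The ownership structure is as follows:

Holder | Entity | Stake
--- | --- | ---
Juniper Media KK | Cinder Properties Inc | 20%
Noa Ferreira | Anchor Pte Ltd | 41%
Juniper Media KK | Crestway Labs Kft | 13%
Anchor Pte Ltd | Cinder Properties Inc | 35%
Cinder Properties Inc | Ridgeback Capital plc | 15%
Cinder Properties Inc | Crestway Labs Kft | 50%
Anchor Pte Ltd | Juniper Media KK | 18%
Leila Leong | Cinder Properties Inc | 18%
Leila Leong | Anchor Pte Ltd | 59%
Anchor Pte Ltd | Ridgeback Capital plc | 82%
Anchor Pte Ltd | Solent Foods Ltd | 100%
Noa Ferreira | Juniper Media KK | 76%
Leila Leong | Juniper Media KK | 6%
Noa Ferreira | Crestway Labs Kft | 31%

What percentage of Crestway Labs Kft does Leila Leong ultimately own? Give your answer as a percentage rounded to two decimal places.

Leila reaches Crestway along 6 paths.
Via Anchor → Juniper → Cinder: 59% × 18% × 20% × 50% = 1.062%.
Via Juniper → Cinder: 6% × 20% × 50% = 0.6%.
Via Cinder: 18% × 50% = 9%.
Via Anchor → Cinder: 59% × 35% × 50% = 10.325%.
Via Anchor → Juniper: 59% × 18% × 13% = 1.3806%.
Via Juniper: 6% × 13% = 0.78%.
Total: 1.062% + 0.6% + 9% + 10.325% + 1.3806% + 0.78% = 23.1476%.
Rounded: 23.15%.

23.15%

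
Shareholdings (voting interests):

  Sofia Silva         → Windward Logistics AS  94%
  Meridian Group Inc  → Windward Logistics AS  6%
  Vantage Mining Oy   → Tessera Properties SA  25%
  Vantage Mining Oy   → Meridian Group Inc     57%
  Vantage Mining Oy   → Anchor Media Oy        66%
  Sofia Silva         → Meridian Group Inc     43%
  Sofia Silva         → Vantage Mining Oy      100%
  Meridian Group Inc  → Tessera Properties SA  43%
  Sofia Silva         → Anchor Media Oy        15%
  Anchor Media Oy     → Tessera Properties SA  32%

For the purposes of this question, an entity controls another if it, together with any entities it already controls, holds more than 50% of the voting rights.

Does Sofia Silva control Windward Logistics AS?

Sofia holds 100% of Vantage, so Sofia controls Vantage.
Sofia and Vantage together hold 43% + 57% = 100% of Meridian, so Sofia controls Meridian.
Meridian and Sofia together hold 6% + 94% = 100% of Windward, so Sofia controls Windward.

Yes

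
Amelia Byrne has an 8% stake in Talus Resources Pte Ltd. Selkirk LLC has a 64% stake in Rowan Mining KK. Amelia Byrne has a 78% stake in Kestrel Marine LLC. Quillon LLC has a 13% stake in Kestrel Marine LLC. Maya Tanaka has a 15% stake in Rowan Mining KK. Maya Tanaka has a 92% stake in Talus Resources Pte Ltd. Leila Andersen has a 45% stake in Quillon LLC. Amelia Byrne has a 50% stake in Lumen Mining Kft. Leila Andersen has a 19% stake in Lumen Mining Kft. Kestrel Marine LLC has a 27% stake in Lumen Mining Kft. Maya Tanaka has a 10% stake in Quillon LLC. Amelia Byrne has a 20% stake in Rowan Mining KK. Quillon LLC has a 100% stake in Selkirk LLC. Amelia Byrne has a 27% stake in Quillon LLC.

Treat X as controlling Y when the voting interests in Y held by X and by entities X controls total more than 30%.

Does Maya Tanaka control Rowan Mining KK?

No

Maya holds 92% of Talus, so Maya controls Talus.
In Rowan, Maya's side holds only 15%, not > 30%.
So Maya does not control Rowan.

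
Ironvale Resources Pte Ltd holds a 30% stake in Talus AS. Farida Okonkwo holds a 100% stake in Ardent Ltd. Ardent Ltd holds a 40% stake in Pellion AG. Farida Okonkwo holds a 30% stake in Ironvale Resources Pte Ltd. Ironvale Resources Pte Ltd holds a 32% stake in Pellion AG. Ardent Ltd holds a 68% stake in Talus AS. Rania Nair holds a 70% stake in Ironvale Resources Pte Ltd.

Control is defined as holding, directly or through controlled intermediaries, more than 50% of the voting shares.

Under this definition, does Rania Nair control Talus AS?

No

Rania holds 70% of Ironvale, so Rania controls Ironvale.
In Talus, Rania's side holds only 30%, not > 50%.
So Rania does not control Talus.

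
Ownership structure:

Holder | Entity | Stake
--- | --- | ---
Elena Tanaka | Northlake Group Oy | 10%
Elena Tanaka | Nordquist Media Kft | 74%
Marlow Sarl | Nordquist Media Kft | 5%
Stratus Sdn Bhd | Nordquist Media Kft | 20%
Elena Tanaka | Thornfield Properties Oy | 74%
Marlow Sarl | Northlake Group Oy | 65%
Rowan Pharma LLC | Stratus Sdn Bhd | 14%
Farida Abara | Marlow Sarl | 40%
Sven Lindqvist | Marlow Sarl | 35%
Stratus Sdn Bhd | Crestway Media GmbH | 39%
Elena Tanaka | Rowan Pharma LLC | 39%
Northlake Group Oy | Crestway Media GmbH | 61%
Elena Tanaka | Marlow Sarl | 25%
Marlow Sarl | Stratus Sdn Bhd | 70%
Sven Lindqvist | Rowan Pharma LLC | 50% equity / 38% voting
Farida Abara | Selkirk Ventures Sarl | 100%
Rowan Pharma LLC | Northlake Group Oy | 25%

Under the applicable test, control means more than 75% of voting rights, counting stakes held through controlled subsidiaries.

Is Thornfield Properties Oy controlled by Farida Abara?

No

Farida holds 100% of Selkirk, so Farida controls Selkirk.
Neither Farida nor any entity Farida controls holds any voting interest in Thornfield.
So Farida does not control Thornfield.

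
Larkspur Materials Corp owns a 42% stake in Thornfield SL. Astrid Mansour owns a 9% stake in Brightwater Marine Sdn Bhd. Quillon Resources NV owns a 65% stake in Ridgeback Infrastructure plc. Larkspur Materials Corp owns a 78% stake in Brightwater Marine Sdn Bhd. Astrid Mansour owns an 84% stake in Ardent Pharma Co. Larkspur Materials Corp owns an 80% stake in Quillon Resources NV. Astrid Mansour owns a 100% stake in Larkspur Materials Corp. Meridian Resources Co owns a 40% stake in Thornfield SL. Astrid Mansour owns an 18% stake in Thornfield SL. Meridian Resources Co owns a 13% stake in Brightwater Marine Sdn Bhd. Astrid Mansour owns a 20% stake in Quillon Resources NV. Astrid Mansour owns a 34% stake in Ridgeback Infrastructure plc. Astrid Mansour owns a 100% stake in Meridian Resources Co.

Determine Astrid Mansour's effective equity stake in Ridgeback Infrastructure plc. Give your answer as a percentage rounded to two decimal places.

99.00%

Astrid reaches Ridgeback along 3 paths.
Via Quillon: 20% × 65% = 13%.
Via Larkspur → Quillon: 100% × 80% × 65% = 52%.
Direct stake: 34% = 34%.
Total: 13% + 52% + 34% = 99%.
Rounded: 99.00%.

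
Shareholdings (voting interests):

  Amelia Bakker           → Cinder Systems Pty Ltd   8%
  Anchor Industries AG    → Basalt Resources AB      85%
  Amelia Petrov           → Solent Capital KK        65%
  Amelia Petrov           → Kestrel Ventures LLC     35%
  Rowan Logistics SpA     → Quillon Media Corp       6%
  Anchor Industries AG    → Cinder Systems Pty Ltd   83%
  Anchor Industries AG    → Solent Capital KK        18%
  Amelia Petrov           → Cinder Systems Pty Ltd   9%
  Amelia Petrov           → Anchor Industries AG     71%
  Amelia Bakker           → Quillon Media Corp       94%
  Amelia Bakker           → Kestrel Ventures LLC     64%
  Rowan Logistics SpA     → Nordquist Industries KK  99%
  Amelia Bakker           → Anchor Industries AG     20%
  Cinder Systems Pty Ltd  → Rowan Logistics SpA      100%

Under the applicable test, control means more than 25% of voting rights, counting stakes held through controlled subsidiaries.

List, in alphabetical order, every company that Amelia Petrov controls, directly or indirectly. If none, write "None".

Amelia Petrov holds 71% of Anchor, so Amelia Petrov controls Anchor.
Amelia Petrov holds 35% of Kestrel, so Amelia Petrov controls Kestrel.
Anchor and Amelia Petrov together hold 83% + 9% = 92% of Cinder, so Amelia Petrov controls Cinder.
Anchor and Amelia Petrov together hold 18% + 65% = 83% of Solent, so Amelia Petrov controls Solent.
Cinder holds 100% of Rowan, so Amelia Petrov controls Rowan.
Rowan holds 99% of Nordquist, so Amelia Petrov controls Nordquist.
Anchor holds 85% of Basalt, so Amelia Petrov controls Basalt.
No other company's threshold is met.

Anchor Industries AG, Basalt Resources AB, Cinder Systems Pty Ltd, Kestrel Ventures LLC, Nordquist Industries KK, Rowan Logistics SpA, Solent Capital KK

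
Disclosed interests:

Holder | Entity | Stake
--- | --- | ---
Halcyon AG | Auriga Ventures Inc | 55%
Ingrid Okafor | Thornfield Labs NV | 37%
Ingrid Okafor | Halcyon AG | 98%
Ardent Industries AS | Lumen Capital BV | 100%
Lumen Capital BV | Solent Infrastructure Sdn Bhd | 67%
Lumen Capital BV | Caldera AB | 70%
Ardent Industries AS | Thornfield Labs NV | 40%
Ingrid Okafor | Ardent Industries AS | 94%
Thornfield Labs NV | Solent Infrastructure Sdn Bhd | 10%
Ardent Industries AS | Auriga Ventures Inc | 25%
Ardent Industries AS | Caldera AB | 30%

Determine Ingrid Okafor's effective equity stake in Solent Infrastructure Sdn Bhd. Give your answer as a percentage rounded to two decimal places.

Ingrid reaches Solent along 3 paths.
Via Ardent → Lumen: 94% × 100% × 67% = 62.98%.
Via Ardent → Thornfield: 94% × 40% × 10% = 3.76%.
Via Thornfield: 37% × 10% = 3.7%.
Total: 62.98% + 3.76% + 3.7% = 70.44%.

70.44%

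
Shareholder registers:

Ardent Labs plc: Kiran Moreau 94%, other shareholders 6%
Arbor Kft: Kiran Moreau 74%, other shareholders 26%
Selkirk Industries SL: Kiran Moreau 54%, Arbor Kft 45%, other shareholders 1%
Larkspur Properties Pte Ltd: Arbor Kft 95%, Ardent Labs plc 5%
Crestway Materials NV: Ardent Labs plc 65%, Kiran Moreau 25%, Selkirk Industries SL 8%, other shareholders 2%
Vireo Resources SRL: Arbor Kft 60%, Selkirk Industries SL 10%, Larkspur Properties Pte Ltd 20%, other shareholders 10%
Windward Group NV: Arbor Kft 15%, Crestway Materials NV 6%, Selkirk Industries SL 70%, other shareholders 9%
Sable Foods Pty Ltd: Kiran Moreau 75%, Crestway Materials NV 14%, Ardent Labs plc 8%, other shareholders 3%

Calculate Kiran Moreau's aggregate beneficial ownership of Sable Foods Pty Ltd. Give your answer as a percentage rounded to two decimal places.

Kiran reaches Sable along 6 paths.
Direct stake: 75% = 75%.
Via Ardent → Crestway: 94% × 65% × 14% = 8.554%.
Via Crestway: 25% × 14% = 3.5%.
Via Selkirk → Crestway: 54% × 8% × 14% = 0.6048%.
Via Arbor → Selkirk → Crestway: 74% × 45% × 8% × 14% = 0.37296%.
Via Ardent: 94% × 8% = 7.52%.
Total: 75% + 8.554% + 3.5% + 0.6048% + 0.37296% + 7.52% = 95.55176%.
Rounded: 95.55%.

95.55%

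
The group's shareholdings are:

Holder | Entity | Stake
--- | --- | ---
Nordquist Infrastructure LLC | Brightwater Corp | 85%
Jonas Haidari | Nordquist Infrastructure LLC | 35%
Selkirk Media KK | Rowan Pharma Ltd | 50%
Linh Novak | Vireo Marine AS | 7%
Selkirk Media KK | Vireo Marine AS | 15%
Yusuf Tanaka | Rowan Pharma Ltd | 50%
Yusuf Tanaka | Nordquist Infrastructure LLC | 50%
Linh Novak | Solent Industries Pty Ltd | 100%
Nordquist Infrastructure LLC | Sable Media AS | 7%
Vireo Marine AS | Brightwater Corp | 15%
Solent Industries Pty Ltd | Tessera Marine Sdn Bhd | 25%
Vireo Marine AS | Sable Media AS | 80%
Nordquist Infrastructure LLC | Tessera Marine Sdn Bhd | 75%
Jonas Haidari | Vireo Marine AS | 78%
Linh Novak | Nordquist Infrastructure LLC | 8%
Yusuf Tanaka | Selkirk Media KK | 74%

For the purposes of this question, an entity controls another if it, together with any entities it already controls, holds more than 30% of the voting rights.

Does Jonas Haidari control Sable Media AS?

Yes

Jonas holds 35% of Nordquist, so Jonas controls Nordquist.
Jonas holds 78% of Vireo, so Jonas controls Vireo.
Nordquist and Vireo together hold 7% + 80% = 87% of Sable, so Jonas controls Sable.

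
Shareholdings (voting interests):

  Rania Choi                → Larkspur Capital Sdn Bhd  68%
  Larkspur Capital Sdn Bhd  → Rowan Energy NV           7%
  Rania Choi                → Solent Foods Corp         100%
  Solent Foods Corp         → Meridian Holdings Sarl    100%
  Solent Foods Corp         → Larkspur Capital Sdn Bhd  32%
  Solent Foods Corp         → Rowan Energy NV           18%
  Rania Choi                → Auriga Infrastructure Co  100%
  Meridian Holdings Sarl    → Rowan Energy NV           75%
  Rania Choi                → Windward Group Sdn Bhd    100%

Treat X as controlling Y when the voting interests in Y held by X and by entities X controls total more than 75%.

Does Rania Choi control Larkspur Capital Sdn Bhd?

Yes

Rania holds 100% of Solent, so Rania controls Solent.
Solent and Rania together hold 32% + 68% = 100% of Larkspur, so Rania controls Larkspur.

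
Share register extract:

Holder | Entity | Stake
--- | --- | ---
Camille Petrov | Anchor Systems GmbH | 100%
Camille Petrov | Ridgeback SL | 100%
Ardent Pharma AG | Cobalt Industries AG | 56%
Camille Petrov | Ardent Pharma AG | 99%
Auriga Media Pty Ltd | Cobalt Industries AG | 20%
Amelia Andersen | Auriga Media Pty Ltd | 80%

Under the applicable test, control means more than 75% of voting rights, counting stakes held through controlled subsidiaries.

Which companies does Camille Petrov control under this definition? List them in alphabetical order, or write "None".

Camille holds 99% of Ardent, so Camille controls Ardent.
Camille holds 100% of Ridgeback, so Camille controls Ridgeback.
Camille holds 100% of Anchor, so Camille controls Anchor.
No other company's threshold is met.

Anchor Systems GmbH, Ardent Pharma AG, Ridgeback SL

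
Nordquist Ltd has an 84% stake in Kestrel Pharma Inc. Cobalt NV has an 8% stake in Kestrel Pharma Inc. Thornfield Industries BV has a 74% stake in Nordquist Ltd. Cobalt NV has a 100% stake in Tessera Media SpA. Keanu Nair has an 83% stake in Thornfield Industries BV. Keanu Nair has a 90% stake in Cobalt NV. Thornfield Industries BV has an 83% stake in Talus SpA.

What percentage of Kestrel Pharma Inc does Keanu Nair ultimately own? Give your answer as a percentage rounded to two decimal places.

58.79%

Keanu reaches Kestrel along 2 paths.
Via Thornfield → Nordquist: 83% × 74% × 84% = 51.5928%.
Via Cobalt: 90% × 8% = 7.2%.
Total: 51.5928% + 7.2% = 58.7928%.
Rounded: 58.79%.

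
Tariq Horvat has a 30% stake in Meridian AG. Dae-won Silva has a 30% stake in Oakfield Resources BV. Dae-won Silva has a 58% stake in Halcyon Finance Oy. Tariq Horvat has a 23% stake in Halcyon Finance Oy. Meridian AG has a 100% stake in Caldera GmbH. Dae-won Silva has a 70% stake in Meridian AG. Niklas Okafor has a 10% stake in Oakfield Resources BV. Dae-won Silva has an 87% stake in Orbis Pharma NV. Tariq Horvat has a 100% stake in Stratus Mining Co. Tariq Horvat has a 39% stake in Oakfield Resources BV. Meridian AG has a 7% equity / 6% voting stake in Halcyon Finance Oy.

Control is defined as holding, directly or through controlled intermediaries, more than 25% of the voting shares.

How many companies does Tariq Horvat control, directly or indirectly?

Tariq holds 30% of Meridian, so Tariq controls Meridian.
Meridian and Tariq together hold 6% + 23% = 29% of Halcyon, so Tariq controls Halcyon.
Meridian holds 100% of Caldera, so Tariq controls Caldera.
Tariq holds 100% of Stratus, so Tariq controls Stratus.
Tariq holds 39% of Oakfield, so Tariq controls Oakfield.
No other company's threshold is met.
Tariq controls 5 companies.

5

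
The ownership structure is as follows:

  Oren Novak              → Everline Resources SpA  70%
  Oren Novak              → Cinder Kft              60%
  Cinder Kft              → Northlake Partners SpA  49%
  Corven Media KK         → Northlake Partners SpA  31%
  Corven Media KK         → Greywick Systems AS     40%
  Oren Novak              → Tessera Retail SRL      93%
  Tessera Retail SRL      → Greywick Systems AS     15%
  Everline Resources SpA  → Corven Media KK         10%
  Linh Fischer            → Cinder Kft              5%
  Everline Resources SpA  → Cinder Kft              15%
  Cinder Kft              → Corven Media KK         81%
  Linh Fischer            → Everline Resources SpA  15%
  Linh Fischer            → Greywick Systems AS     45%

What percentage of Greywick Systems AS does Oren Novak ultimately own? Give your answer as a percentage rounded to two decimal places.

Oren reaches Greywick along 4 paths.
Via Tessera: 93% × 15% = 13.95%.
Via Everline → Corven: 70% × 10% × 40% = 2.8%.
Via Cinder → Corven: 60% × 81% × 40% = 19.44%.
Via Everline → Cinder → Corven: 70% × 15% × 81% × 40% = 3.402%.
Total: 13.95% + 2.8% + 19.44% + 3.402% = 39.592%.
Rounded: 39.59%.

39.59%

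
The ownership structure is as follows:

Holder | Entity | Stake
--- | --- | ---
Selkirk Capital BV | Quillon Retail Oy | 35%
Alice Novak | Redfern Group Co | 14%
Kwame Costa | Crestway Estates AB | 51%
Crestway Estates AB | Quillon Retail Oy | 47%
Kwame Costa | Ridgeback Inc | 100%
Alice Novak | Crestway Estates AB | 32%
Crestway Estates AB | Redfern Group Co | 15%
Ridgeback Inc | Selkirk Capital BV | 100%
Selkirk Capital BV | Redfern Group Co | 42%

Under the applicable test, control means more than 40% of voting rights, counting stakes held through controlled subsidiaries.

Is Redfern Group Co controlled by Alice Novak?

Alice's largest direct stake is 32% in Crestway, which does not meet the threshold, so Alice controls no company.
In Redfern, Alice's side holds only 14%, not > 40%.
So Alice does not control Redfern.

No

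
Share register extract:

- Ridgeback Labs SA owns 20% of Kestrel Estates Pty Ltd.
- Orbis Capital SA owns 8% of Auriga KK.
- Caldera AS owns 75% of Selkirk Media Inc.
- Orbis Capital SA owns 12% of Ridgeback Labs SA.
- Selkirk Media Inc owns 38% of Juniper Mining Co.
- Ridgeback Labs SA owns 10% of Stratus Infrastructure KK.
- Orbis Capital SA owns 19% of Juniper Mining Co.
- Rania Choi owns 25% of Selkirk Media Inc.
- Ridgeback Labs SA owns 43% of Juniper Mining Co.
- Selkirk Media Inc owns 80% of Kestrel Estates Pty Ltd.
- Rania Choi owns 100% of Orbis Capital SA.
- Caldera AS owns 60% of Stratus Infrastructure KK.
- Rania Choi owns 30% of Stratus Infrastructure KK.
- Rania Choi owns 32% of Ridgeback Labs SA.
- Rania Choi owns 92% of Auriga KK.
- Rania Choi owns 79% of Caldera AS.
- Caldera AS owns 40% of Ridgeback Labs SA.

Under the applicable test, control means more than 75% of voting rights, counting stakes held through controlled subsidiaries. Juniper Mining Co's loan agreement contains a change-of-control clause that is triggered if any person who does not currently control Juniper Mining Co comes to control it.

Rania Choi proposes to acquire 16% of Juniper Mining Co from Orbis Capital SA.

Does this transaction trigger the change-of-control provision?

The purchase adds only to Rania's holdings (Orbis's stake shrinks), so Rania is the only person who could newly come to control Juniper.
Rania holds 79% of Caldera, so Rania controls Caldera.
Caldera and Rania together hold 75% + 25% = 100% of Selkirk, so Rania controls Selkirk.
Rania holds 100% of Orbis, so Rania controls Orbis.
Orbis and Rania and Caldera together hold 12% + 32% + 40% = 84% of Ridgeback, so Rania controls Ridgeback.
Selkirk and Ridgeback and Orbis together hold 38% + 43% + 19% = 100% of Juniper, so Rania controls Juniper.
So Rania already controls Juniper before the transaction.
After the purchase, Rania holds 16% of Juniper directly, and Orbis's stake falls to 3%.
Rania controlled Juniper already, so this is not a new person acquiring control; every other person's position is unchanged or reduced.
No new person acquires control, so the clause is not triggered.

No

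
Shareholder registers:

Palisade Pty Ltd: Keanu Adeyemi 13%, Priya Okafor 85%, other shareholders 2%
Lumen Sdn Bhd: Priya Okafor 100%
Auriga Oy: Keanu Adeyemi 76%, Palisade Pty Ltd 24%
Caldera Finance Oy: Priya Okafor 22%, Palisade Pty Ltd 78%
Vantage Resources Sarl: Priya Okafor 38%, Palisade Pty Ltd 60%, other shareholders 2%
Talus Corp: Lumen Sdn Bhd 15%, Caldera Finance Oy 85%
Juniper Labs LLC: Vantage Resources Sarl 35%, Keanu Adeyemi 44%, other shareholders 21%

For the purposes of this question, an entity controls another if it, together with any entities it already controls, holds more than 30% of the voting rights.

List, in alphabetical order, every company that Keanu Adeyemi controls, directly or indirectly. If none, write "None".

Keanu holds 76% of Auriga, so Keanu controls Auriga.
Keanu holds 44% of Juniper, so Keanu controls Juniper.
No other company's threshold is met.

Auriga Oy, Juniper Labs LLC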